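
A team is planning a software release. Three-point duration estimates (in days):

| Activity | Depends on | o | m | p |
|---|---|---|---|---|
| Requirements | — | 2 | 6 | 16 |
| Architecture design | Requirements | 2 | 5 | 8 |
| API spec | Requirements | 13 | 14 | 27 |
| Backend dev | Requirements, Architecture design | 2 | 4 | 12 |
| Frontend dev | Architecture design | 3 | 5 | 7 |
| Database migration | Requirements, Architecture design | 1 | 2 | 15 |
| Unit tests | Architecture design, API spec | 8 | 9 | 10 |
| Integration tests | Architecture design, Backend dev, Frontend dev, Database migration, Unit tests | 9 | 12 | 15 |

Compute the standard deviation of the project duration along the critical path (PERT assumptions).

te_Requirements = (2 + 4·6 + 16)/6 = 42/6 = 7; σ²_Requirements = ((16−2)/6)² = 5.444
te_Architecture design = (2 + 4·5 + 8)/6 = 30/6 = 5; σ²_Architecture design = ((8−2)/6)² = 1.000
te_API spec = (13 + 4·14 + 27)/6 = 96/6 = 16; σ²_API spec = ((27−13)/6)² = 5.444
te_Backend dev = (2 + 4·4 + 12)/6 = 30/6 = 5; σ²_Backend dev = ((12−2)/6)² = 2.778
te_Frontend dev = (3 + 4·5 + 7)/6 = 30/6 = 5; σ²_Frontend dev = ((7−3)/6)² = 0.444
te_Database migration = (1 + 4·2 + 15)/6 = 24/6 = 4; σ²_Database migration = ((15−1)/6)² = 5.444
te_Unit tests = (8 + 4·9 + 10)/6 = 54/6 = 9; σ²_Unit tests = ((10−8)/6)² = 0.111
te_Integration tests = (9 + 4·12 + 15)/6 = 72/6 = 12; σ²_Integration tests = ((15−9)/6)² = 1.000

Forward pass:
ES_Requirements = 0; EF_Requirements = 7
ES_Architecture design = 7; EF_Architecture design = 7+5 = 12
ES_API spec = 7; EF_API spec = 7+16 = 23
ES_Backend dev = max(EF_Requirements=7, EF_Architecture design=12) = 12; EF_Backend dev = 12+5 = 17
ES_Frontend dev = 12; EF_Frontend dev = 12+5 = 17
ES_Database migration = max(EF_Requirements=7, EF_Architecture design=12) = 12; EF_Database migration = 12+4 = 16
ES_Unit tests = max(EF_Architecture design=12, EF_API spec=23) = 23; EF_Unit tests = 23+9 = 32
ES_Integration tests = max(EF_Architecture design=12, EF_Backend dev=17, EF_Frontend dev=17, EF_Database migration=16, EF_Unit tests=32) = 32; EF_Integration tests = 32+12 = 44
Expected project duration μ = 44 days. Critical path: Requirements → API spec → Unit tests → Integration tests.

Variance along critical path = 5.444 + 5.444 + 0.111 + 1.000 = 12.000
σ = √12.000 = 3.464 days

3.46 days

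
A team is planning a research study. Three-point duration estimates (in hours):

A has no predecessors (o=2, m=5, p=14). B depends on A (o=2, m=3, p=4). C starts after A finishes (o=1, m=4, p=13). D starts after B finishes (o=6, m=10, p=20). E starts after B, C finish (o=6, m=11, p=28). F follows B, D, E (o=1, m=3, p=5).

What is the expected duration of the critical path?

te_A = (2 + 4·5 + 14)/6 = 36/6 = 6
te_B = (2 + 4·3 + 4)/6 = 18/6 = 3
te_C = (1 + 4·4 + 13)/6 = 30/6 = 5
te_D = (6 + 4·10 + 20)/6 = 66/6 = 11
te_E = (6 + 4·11 + 28)/6 = 78/6 = 13
te_F = (1 + 4·3 + 5)/6 = 18/6 = 3

Forward pass:
ES_A = 0; EF_A = 6
ES_B = 6; EF_B = 6+3 = 9
ES_C = 6; EF_C = 6+5 = 11
ES_D = 9; EF_D = 9+11 = 20
ES_E = max(EF_B=9, EF_C=11) = 11; EF_E = 11+13 = 24
ES_F = max(EF_B=9, EF_D=20, EF_E=24) = 24; EF_F = 24+3 = 27
Expected project duration μ = 27 hours. Critical path: A → C → E → F.

27 hours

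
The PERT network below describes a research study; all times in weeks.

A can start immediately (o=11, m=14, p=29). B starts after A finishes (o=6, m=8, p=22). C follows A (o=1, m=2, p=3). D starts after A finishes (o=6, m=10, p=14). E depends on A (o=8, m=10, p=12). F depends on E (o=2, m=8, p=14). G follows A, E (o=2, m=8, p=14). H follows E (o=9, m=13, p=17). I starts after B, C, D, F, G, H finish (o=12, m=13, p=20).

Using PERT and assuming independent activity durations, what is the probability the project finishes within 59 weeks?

0.952

te_A = (11 + 4·14 + 29)/6 = 96/6 = 16; σ²_A = ((29−11)/6)² = 9.000
te_B = (6 + 4·8 + 22)/6 = 60/6 = 10; σ²_B = ((22−6)/6)² = 7.111
te_C = (1 + 4·2 + 3)/6 = 12/6 = 2; σ²_C = ((3−1)/6)² = 0.111
te_D = (6 + 4·10 + 14)/6 = 60/6 = 10; σ²_D = ((14−6)/6)² = 1.778
te_E = (8 + 4·10 + 12)/6 = 60/6 = 10; σ²_E = ((12−8)/6)² = 0.444
te_F = (2 + 4·8 + 14)/6 = 48/6 = 8; σ²_F = ((14−2)/6)² = 4.000
te_G = (2 + 4·8 + 14)/6 = 48/6 = 8; σ²_G = ((14−2)/6)² = 4.000
te_H = (9 + 4·13 + 17)/6 = 78/6 = 13; σ²_H = ((17−9)/6)² = 1.778
te_I = (12 + 4·13 + 20)/6 = 84/6 = 14; σ²_I = ((20−12)/6)² = 1.778

Forward pass:
ES_A = 0; EF_A = 16
ES_B = 16; EF_B = 16+10 = 26
ES_C = 16; EF_C = 16+2 = 18
ES_D = 16; EF_D = 16+10 = 26
ES_E = 16; EF_E = 16+10 = 26
ES_F = 26; EF_F = 26+8 = 34
ES_G = max(EF_A=16, EF_E=26) = 26; EF_G = 26+8 = 34
ES_H = 26; EF_H = 26+13 = 39
ES_I = max(EF_B=26, EF_C=18, EF_D=26, EF_F=34, EF_G=34, EF_H=39) = 39; EF_I = 39+14 = 53
Expected project duration μ = 53 weeks. Critical path: A → E → H → I.

Variance along critical path = 9.000 + 0.444 + 1.778 + 1.778 = 13.000; σ = √13.000 = 3.606 weeks.
Z = (59 − 53) / 3.606 = 1.664
P(T ≤ 59) = Φ(1.664) ≈ 0.952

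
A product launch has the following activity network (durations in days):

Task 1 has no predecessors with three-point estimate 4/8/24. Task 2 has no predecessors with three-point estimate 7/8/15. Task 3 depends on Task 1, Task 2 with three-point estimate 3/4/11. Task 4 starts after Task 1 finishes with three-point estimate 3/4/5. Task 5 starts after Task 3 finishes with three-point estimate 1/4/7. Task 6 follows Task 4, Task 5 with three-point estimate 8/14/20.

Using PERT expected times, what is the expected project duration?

33 days

te_Task 1 = (4 + 4·8 + 24)/6 = 60/6 = 10
te_Task 2 = (7 + 4·8 + 15)/6 = 54/6 = 9
te_Task 3 = (3 + 4·4 + 11)/6 = 30/6 = 5
te_Task 4 = (3 + 4·4 + 5)/6 = 24/6 = 4
te_Task 5 = (1 + 4·4 + 7)/6 = 24/6 = 4
te_Task 6 = (8 + 4·14 + 20)/6 = 84/6 = 14

Forward pass:
ES_Task 1 = 0; EF_Task 1 = 10
ES_Task 2 = 0; EF_Task 2 = 9
ES_Task 3 = max(EF_Task 1=10, EF_Task 2=9) = 10; EF_Task 3 = 10+5 = 15
ES_Task 4 = 10; EF_Task 4 = 10+4 = 14
ES_Task 5 = 15; EF_Task 5 = 15+4 = 19
ES_Task 6 = max(EF_Task 4=14, EF_Task 5=19) = 19; EF_Task 6 = 19+14 = 33
Expected project duration μ = 33 days. Critical path: Task 1 → Task 3 → Task 5 → Task 6.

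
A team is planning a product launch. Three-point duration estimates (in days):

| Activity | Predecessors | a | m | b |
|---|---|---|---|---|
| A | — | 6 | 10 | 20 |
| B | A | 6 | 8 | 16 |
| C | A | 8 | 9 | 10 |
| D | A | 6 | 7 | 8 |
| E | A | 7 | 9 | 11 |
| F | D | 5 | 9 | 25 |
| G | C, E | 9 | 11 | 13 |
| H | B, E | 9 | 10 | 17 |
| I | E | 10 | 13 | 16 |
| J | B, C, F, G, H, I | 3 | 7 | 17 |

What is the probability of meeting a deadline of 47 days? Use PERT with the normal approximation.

te_A = (6 + 4·10 + 20)/6 = 66/6 = 11; σ²_A = ((20−6)/6)² = 5.444
te_B = (6 + 4·8 + 16)/6 = 54/6 = 9; σ²_B = ((16−6)/6)² = 2.778
te_C = (8 + 4·9 + 10)/6 = 54/6 = 9; σ²_C = ((10−8)/6)² = 0.111
te_D = (6 + 4·7 + 8)/6 = 42/6 = 7; σ²_D = ((8−6)/6)² = 0.111
te_E = (7 + 4·9 + 11)/6 = 54/6 = 9; σ²_E = ((11−7)/6)² = 0.444
te_F = (5 + 4·9 + 25)/6 = 66/6 = 11; σ²_F = ((25−5)/6)² = 11.111
te_G = (9 + 4·11 + 13)/6 = 66/6 = 11; σ²_G = ((13−9)/6)² = 0.444
te_H = (9 + 4·10 + 17)/6 = 66/6 = 11; σ²_H = ((17−9)/6)² = 1.778
te_I = (10 + 4·13 + 16)/6 = 78/6 = 13; σ²_I = ((16−10)/6)² = 1.000
te_J = (3 + 4·7 + 17)/6 = 48/6 = 8; σ²_J = ((17−3)/6)² = 5.444

Forward pass:
ES_A = 0; EF_A = 11
ES_B = 11; EF_B = 11+9 = 20
ES_C = 11; EF_C = 11+9 = 20
ES_D = 11; EF_D = 11+7 = 18
ES_E = 11; EF_E = 11+9 = 20
ES_F = 18; EF_F = 18+11 = 29
ES_G = max(EF_C=20, EF_E=20) = 20; EF_G = 20+11 = 31
ES_H = max(EF_B=20, EF_E=20) = 20; EF_H = 20+11 = 31
ES_I = 20; EF_I = 20+13 = 33
ES_J = max(EF_B=20, EF_C=20, EF_F=29, EF_G=31, EF_H=31, EF_I=33) = 33; EF_J = 33+8 = 41
Expected project duration μ = 41 days. Critical path: A → E → I → J.

Variance along critical path = 5.444 + 0.444 + 1.000 + 5.444 = 12.333; σ = √12.333 = 3.512 days.
Z = (47 − 41) / 3.512 = 1.708
P(T ≤ 47) = Φ(1.708) ≈ 0.956

0.956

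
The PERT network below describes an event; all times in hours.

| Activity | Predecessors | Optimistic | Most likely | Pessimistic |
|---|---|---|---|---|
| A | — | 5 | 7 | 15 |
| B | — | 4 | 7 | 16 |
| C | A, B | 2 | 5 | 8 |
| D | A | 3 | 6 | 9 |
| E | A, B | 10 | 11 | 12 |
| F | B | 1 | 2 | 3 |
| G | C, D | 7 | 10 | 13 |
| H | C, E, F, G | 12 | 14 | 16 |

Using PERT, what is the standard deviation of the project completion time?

2.29 hours

te_A = (5 + 4·7 + 15)/6 = 48/6 = 8; σ²_A = ((15−5)/6)² = 2.778
te_B = (4 + 4·7 + 16)/6 = 48/6 = 8; σ²_B = ((16−4)/6)² = 4.000
te_C = (2 + 4·5 + 8)/6 = 30/6 = 5; σ²_C = ((8−2)/6)² = 1.000
te_D = (3 + 4·6 + 9)/6 = 36/6 = 6; σ²_D = ((9−3)/6)² = 1.000
te_E = (10 + 4·11 + 12)/6 = 66/6 = 11; σ²_E = ((12−10)/6)² = 0.111
te_F = (1 + 4·2 + 3)/6 = 12/6 = 2; σ²_F = ((3−1)/6)² = 0.111
te_G = (7 + 4·10 + 13)/6 = 60/6 = 10; σ²_G = ((13−7)/6)² = 1.000
te_H = (12 + 4·14 + 16)/6 = 84/6 = 14; σ²_H = ((16−12)/6)² = 0.444

Forward pass:
ES_A = 0; EF_A = 8
ES_B = 0; EF_B = 8
ES_C = max(EF_A=8, EF_B=8) = 8; EF_C = 8+5 = 13
ES_D = 8; EF_D = 8+6 = 14
ES_E = max(EF_A=8, EF_B=8) = 8; EF_E = 8+11 = 19
ES_F = 8; EF_F = 8+2 = 10
ES_G = max(EF_C=13, EF_D=14) = 14; EF_G = 14+10 = 24
ES_H = max(EF_C=13, EF_E=19, EF_F=10, EF_G=24) = 24; EF_H = 24+14 = 38
Expected project duration μ = 38 hours. Critical path: A → D → G → H.

Variance along critical path = 2.778 + 1.000 + 1.000 + 0.444 = 5.222
σ = √5.222 = 2.285 hours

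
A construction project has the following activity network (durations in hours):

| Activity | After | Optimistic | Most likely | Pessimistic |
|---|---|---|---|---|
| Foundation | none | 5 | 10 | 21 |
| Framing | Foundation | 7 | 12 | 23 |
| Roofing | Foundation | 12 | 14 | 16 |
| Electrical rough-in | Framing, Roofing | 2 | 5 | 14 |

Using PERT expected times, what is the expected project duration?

31 hours

te_Foundation = (5 + 4·10 + 21)/6 = 66/6 = 11
te_Framing = (7 + 4·12 + 23)/6 = 78/6 = 13
te_Roofing = (12 + 4·14 + 16)/6 = 84/6 = 14
te_Electrical rough-in = (2 + 4·5 + 14)/6 = 36/6 = 6

Forward pass:
ES_Foundation = 0; EF_Foundation = 11
ES_Framing = 11; EF_Framing = 11+13 = 24
ES_Roofing = 11; EF_Roofing = 11+14 = 25
ES_Electrical rough-in = max(EF_Framing=24, EF_Roofing=25) = 25; EF_Electrical rough-in = 25+6 = 31
Expected project duration μ = 31 hours. Critical path: Foundation → Roofing → Electrical rough-in.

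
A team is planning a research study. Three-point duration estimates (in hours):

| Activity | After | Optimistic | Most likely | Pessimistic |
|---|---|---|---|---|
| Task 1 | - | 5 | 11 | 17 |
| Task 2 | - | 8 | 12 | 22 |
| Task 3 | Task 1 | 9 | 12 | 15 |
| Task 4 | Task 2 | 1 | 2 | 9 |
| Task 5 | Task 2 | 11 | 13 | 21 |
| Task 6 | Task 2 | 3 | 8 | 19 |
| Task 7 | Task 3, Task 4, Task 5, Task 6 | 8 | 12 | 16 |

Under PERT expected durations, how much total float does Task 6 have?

5 hours

te_Task 1 = (5 + 4·11 + 17)/6 = 66/6 = 11
te_Task 2 = (8 + 4·12 + 22)/6 = 78/6 = 13
te_Task 3 = (9 + 4·12 + 15)/6 = 72/6 = 12
te_Task 4 = (1 + 4·2 + 9)/6 = 18/6 = 3
te_Task 5 = (11 + 4·13 + 21)/6 = 84/6 = 14
te_Task 6 = (3 + 4·8 + 19)/6 = 54/6 = 9
te_Task 7 = (8 + 4·12 + 16)/6 = 72/6 = 12

Forward pass:
ES_Task 1 = 0; EF_Task 1 = 11
ES_Task 2 = 0; EF_Task 2 = 13
ES_Task 3 = 11; EF_Task 3 = 11+12 = 23
ES_Task 4 = 13; EF_Task 4 = 13+3 = 16
ES_Task 5 = 13; EF_Task 5 = 13+14 = 27
ES_Task 6 = 13; EF_Task 6 = 13+9 = 22
ES_Task 7 = max(EF_Task 3=23, EF_Task 4=16, EF_Task 5=27, EF_Task 6=22) = 27; EF_Task 7 = 27+12 = 39
Expected project duration μ = 39 hours. Critical path: Task 2 → Task 5 → Task 7.

Backward pass:
LF_Task 7 = 39; LS_Task 7 = 39−12 = 27
LF_Task 6 = LS_Task 7 = 27; LS_Task 6 = 27−9 = 18
LF_Task 5 = LS_Task 7 = 27; LS_Task 5 = 27−14 = 13
LF_Task 4 = LS_Task 7 = 27; LS_Task 4 = 27−3 = 24
LF_Task 3 = LS_Task 7 = 27; LS_Task 3 = 27−12 = 15
LF_Task 2 = min(LS_Task 4=24, LS_Task 5=13, LS_Task 6=18) = 13; LS_Task 2 = 13−13 = 0
LF_Task 1 = LS_Task 3 = 15; LS_Task 1 = 15−11 = 4
Slack_Task 6 = LS_Task 6 − ES_Task 6 = 18 − 13 = 5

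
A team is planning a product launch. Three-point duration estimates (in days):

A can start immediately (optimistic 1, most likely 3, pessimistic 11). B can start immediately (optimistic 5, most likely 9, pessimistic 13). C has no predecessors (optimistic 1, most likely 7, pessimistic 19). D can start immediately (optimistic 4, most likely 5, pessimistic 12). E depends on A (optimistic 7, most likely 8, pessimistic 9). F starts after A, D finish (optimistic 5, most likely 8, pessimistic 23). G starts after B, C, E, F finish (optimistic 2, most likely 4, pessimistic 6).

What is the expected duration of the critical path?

20 days

te_A = (1 + 4·3 + 11)/6 = 24/6 = 4
te_B = (5 + 4·9 + 13)/6 = 54/6 = 9
te_C = (1 + 4·7 + 19)/6 = 48/6 = 8
te_D = (4 + 4·5 + 12)/6 = 36/6 = 6
te_E = (7 + 4·8 + 9)/6 = 48/6 = 8
te_F = (5 + 4·8 + 23)/6 = 60/6 = 10
te_G = (2 + 4·4 + 6)/6 = 24/6 = 4

Forward pass:
ES_A = 0; EF_A = 4
ES_B = 0; EF_B = 9
ES_C = 0; EF_C = 8
ES_D = 0; EF_D = 6
ES_E = 4; EF_E = 4+8 = 12
ES_F = max(EF_A=4, EF_D=6) = 6; EF_F = 6+10 = 16
ES_G = max(EF_B=9, EF_C=8, EF_E=12, EF_F=16) = 16; EF_G = 16+4 = 20
Expected project duration μ = 20 days. Critical path: D → F → G.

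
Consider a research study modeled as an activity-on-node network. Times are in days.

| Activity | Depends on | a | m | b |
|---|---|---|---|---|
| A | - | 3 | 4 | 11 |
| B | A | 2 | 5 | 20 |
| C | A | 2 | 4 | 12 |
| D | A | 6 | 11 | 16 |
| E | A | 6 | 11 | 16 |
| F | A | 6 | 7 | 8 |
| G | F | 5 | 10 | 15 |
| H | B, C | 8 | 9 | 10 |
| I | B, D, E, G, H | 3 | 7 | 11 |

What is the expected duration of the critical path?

29 days

te_A = (3 + 4·4 + 11)/6 = 30/6 = 5
te_B = (2 + 4·5 + 20)/6 = 42/6 = 7
te_C = (2 + 4·4 + 12)/6 = 30/6 = 5
te_D = (6 + 4·11 + 16)/6 = 66/6 = 11
te_E = (6 + 4·11 + 16)/6 = 66/6 = 11
te_F = (6 + 4·7 + 8)/6 = 42/6 = 7
te_G = (5 + 4·10 + 15)/6 = 60/6 = 10
te_H = (8 + 4·9 + 10)/6 = 54/6 = 9
te_I = (3 + 4·7 + 11)/6 = 42/6 = 7

Forward pass:
ES_A = 0; EF_A = 5
ES_B = 5; EF_B = 5+7 = 12
ES_C = 5; EF_C = 5+5 = 10
ES_D = 5; EF_D = 5+11 = 16
ES_E = 5; EF_E = 5+11 = 16
ES_F = 5; EF_F = 5+7 = 12
ES_G = 12; EF_G = 12+10 = 22
ES_H = max(EF_B=12, EF_C=10) = 12; EF_H = 12+9 = 21
ES_I = max(EF_B=12, EF_D=16, EF_E=16, EF_G=22, EF_H=21) = 22; EF_I = 22+7 = 29
Expected project duration μ = 29 days. Critical path: A → F → G → I.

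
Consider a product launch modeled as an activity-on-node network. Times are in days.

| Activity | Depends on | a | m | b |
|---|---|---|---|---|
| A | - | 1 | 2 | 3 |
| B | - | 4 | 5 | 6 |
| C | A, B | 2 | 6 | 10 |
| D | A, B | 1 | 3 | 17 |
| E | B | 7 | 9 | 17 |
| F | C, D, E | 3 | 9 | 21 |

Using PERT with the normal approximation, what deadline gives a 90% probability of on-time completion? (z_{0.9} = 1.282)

te_A = (1 + 4·2 + 3)/6 = 12/6 = 2; σ²_A = ((3−1)/6)² = 0.111
te_B = (4 + 4·5 + 6)/6 = 30/6 = 5; σ²_B = ((6−4)/6)² = 0.111
te_C = (2 + 4·6 + 10)/6 = 36/6 = 6; σ²_C = ((10−2)/6)² = 1.778
te_D = (1 + 4·3 + 17)/6 = 30/6 = 5; σ²_D = ((17−1)/6)² = 7.111
te_E = (7 + 4·9 + 17)/6 = 60/6 = 10; σ²_E = ((17−7)/6)² = 2.778
te_F = (3 + 4·9 + 21)/6 = 60/6 = 10; σ²_F = ((21−3)/6)² = 9.000

Forward pass:
ES_A = 0; EF_A = 2
ES_B = 0; EF_B = 5
ES_C = max(EF_A=2, EF_B=5) = 5; EF_C = 5+6 = 11
ES_D = max(EF_A=2, EF_B=5) = 5; EF_D = 5+5 = 10
ES_E = 5; EF_E = 5+10 = 15
ES_F = max(EF_C=11, EF_D=10, EF_E=15) = 15; EF_F = 15+10 = 25
Expected project duration μ = 25 days. Critical path: B → E → F.

Variance along critical path = 0.111 + 2.778 + 9.000 = 11.889; σ = 3.448 days.
D = μ + z·σ = 25 + 1.282·3.448 = 29.4 days

29.4 days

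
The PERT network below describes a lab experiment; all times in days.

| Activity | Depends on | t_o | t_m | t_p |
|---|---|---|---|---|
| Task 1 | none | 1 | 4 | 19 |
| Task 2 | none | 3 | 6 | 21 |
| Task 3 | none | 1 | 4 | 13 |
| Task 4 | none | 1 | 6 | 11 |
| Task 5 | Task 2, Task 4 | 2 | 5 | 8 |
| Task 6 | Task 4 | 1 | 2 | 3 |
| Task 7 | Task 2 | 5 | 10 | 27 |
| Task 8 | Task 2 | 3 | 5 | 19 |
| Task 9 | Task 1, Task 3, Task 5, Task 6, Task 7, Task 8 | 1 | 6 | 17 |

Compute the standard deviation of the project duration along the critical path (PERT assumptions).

5.44 days

te_Task 1 = (1 + 4·4 + 19)/6 = 36/6 = 6; σ²_Task 1 = ((19−1)/6)² = 9.000
te_Task 2 = (3 + 4·6 + 21)/6 = 48/6 = 8; σ²_Task 2 = ((21−3)/6)² = 9.000
te_Task 3 = (1 + 4·4 + 13)/6 = 30/6 = 5; σ²_Task 3 = ((13−1)/6)² = 4.000
te_Task 4 = (1 + 4·6 + 11)/6 = 36/6 = 6; σ²_Task 4 = ((11−1)/6)² = 2.778
te_Task 5 = (2 + 4·5 + 8)/6 = 30/6 = 5; σ²_Task 5 = ((8−2)/6)² = 1.000
te_Task 6 = (1 + 4·2 + 3)/6 = 12/6 = 2; σ²_Task 6 = ((3−1)/6)² = 0.111
te_Task 7 = (5 + 4·10 + 27)/6 = 72/6 = 12; σ²_Task 7 = ((27−5)/6)² = 13.444
te_Task 8 = (3 + 4·5 + 19)/6 = 42/6 = 7; σ²_Task 8 = ((19−3)/6)² = 7.111
te_Task 9 = (1 + 4·6 + 17)/6 = 42/6 = 7; σ²_Task 9 = ((17−1)/6)² = 7.111

Forward pass:
ES_Task 1 = 0; EF_Task 1 = 6
ES_Task 2 = 0; EF_Task 2 = 8
ES_Task 3 = 0; EF_Task 3 = 5
ES_Task 4 = 0; EF_Task 4 = 6
ES_Task 5 = max(EF_Task 2=8, EF_Task 4=6) = 8; EF_Task 5 = 8+5 = 13
ES_Task 6 = 6; EF_Task 6 = 6+2 = 8
ES_Task 7 = 8; EF_Task 7 = 8+12 = 20
ES_Task 8 = 8; EF_Task 8 = 8+7 = 15
ES_Task 9 = max(EF_Task 1=6, EF_Task 3=5, EF_Task 5=13, EF_Task 6=8, EF_Task 7=20, EF_Task 8=15) = 20; EF_Task 9 = 20+7 = 27
Expected project duration μ = 27 days. Critical path: Task 2 → Task 7 → Task 9.

Variance along critical path = 9.000 + 13.444 + 7.111 = 29.556
σ = √29.556 = 5.437 days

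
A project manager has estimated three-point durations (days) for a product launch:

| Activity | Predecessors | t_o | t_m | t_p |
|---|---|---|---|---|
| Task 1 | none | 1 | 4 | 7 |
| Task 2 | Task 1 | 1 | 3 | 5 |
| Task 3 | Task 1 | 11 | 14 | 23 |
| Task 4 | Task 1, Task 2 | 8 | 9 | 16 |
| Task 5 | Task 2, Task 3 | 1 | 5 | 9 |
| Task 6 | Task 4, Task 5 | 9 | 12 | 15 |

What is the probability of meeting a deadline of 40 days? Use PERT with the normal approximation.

te_Task 1 = (1 + 4·4 + 7)/6 = 24/6 = 4; σ²_Task 1 = ((7−1)/6)² = 1.000
te_Task 2 = (1 + 4·3 + 5)/6 = 18/6 = 3; σ²_Task 2 = ((5−1)/6)² = 0.444
te_Task 3 = (11 + 4·14 + 23)/6 = 90/6 = 15; σ²_Task 3 = ((23−11)/6)² = 4.000
te_Task 4 = (8 + 4·9 + 16)/6 = 60/6 = 10; σ²_Task 4 = ((16−8)/6)² = 1.778
te_Task 5 = (1 + 4·5 + 9)/6 = 30/6 = 5; σ²_Task 5 = ((9−1)/6)² = 1.778
te_Task 6 = (9 + 4·12 + 15)/6 = 72/6 = 12; σ²_Task 6 = ((15−9)/6)² = 1.000

Forward pass:
ES_Task 1 = 0; EF_Task 1 = 4
ES_Task 2 = 4; EF_Task 2 = 4+3 = 7
ES_Task 3 = 4; EF_Task 3 = 4+15 = 19
ES_Task 4 = max(EF_Task 1=4, EF_Task 2=7) = 7; EF_Task 4 = 7+10 = 17
ES_Task 5 = max(EF_Task 2=7, EF_Task 3=19) = 19; EF_Task 5 = 19+5 = 24
ES_Task 6 = max(EF_Task 4=17, EF_Task 5=24) = 24; EF_Task 6 = 24+12 = 36
Expected project duration μ = 36 days. Critical path: Task 1 → Task 3 → Task 5 → Task 6.

Variance along critical path = 1.000 + 4.000 + 1.778 + 1.000 = 7.778; σ = √7.778 = 2.789 days.
Z = (40 − 36) / 2.789 = 1.434
P(T ≤ 40) = Φ(1.434) ≈ 0.924

0.924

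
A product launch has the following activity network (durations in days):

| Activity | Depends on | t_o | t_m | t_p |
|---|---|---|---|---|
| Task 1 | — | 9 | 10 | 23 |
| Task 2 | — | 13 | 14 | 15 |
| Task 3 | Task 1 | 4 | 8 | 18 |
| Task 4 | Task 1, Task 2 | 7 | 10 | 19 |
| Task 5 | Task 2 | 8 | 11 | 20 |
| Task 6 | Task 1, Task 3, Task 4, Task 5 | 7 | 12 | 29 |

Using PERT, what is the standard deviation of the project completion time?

4.19 days

te_Task 1 = (9 + 4·10 + 23)/6 = 72/6 = 12; σ²_Task 1 = ((23−9)/6)² = 5.444
te_Task 2 = (13 + 4·14 + 15)/6 = 84/6 = 14; σ²_Task 2 = ((15−13)/6)² = 0.111
te_Task 3 = (4 + 4·8 + 18)/6 = 54/6 = 9; σ²_Task 3 = ((18−4)/6)² = 5.444
te_Task 4 = (7 + 4·10 + 19)/6 = 66/6 = 11; σ²_Task 4 = ((19−7)/6)² = 4.000
te_Task 5 = (8 + 4·11 + 20)/6 = 72/6 = 12; σ²_Task 5 = ((20−8)/6)² = 4.000
te_Task 6 = (7 + 4·12 + 29)/6 = 84/6 = 14; σ²_Task 6 = ((29−7)/6)² = 13.444

Forward pass:
ES_Task 1 = 0; EF_Task 1 = 12
ES_Task 2 = 0; EF_Task 2 = 14
ES_Task 3 = 12; EF_Task 3 = 12+9 = 21
ES_Task 4 = max(EF_Task 1=12, EF_Task 2=14) = 14; EF_Task 4 = 14+11 = 25
ES_Task 5 = 14; EF_Task 5 = 14+12 = 26
ES_Task 6 = max(EF_Task 1=12, EF_Task 3=21, EF_Task 4=25, EF_Task 5=26) = 26; EF_Task 6 = 26+14 = 40
Expected project duration μ = 40 days. Critical path: Task 2 → Task 5 → Task 6.

Variance along critical path = 0.111 + 4.000 + 13.444 = 17.556
σ = √17.556 = 4.190 days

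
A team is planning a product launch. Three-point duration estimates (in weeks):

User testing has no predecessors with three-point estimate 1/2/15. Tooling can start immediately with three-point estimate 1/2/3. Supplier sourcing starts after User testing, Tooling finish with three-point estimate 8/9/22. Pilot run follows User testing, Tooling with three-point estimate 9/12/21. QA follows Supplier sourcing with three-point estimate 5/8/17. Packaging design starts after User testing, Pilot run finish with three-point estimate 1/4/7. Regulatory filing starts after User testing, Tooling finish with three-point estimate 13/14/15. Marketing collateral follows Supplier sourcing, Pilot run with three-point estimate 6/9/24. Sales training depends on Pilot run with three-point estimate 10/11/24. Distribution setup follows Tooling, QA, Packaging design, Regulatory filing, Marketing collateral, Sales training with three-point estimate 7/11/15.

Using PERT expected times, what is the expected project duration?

41 weeks

te_User testing = (1 + 4·2 + 15)/6 = 24/6 = 4
te_Tooling = (1 + 4·2 + 3)/6 = 12/6 = 2
te_Supplier sourcing = (8 + 4·9 + 22)/6 = 66/6 = 11
te_Pilot run = (9 + 4·12 + 21)/6 = 78/6 = 13
te_QA = (5 + 4·8 + 17)/6 = 54/6 = 9
te_Packaging design = (1 + 4·4 + 7)/6 = 24/6 = 4
te_Regulatory filing = (13 + 4·14 + 15)/6 = 84/6 = 14
te_Marketing collateral = (6 + 4·9 + 24)/6 = 66/6 = 11
te_Sales training = (10 + 4·11 + 24)/6 = 78/6 = 13
te_Distribution setup = (7 + 4·11 + 15)/6 = 66/6 = 11

Forward pass:
ES_User testing = 0; EF_User testing = 4
ES_Tooling = 0; EF_Tooling = 2
ES_Supplier sourcing = max(EF_User testing=4, EF_Tooling=2) = 4; EF_Supplier sourcing = 4+11 = 15
ES_Pilot run = max(EF_User testing=4, EF_Tooling=2) = 4; EF_Pilot run = 4+13 = 17
ES_QA = 15; EF_QA = 15+9 = 24
ES_Packaging design = max(EF_User testing=4, EF_Pilot run=17) = 17; EF_Packaging design = 17+4 = 21
ES_Regulatory filing = max(EF_User testing=4, EF_Tooling=2) = 4; EF_Regulatory filing = 4+14 = 18
ES_Marketing collateral = max(EF_Supplier sourcing=15, EF_Pilot run=17) = 17; EF_Marketing collateral = 17+11 = 28
ES_Sales training = 17; EF_Sales training = 17+13 = 30
ES_Distribution setup = max(EF_Tooling=2, EF_QA=24, EF_Packaging design=21, EF_Regulatory filing=18, EF_Marketing collateral=28, EF_Sales training=30) = 30; EF_Distribution setup = 30+11 = 41
Expected project duration μ = 41 weeks. Critical path: User testing → Pilot run → Sales training → Distribution setup.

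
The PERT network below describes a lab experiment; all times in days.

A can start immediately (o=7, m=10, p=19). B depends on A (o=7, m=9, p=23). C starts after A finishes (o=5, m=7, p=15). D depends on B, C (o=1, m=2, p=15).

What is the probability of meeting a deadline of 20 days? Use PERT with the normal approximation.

0.070

te_A = (7 + 4·10 + 19)/6 = 66/6 = 11; σ²_A = ((19−7)/6)² = 4.000
te_B = (7 + 4·9 + 23)/6 = 66/6 = 11; σ²_B = ((23−7)/6)² = 7.111
te_C = (5 + 4·7 + 15)/6 = 48/6 = 8; σ²_C = ((15−5)/6)² = 2.778
te_D = (1 + 4·2 + 15)/6 = 24/6 = 4; σ²_D = ((15−1)/6)² = 5.444

Forward pass:
ES_A = 0; EF_A = 11
ES_B = 11; EF_B = 11+11 = 22
ES_C = 11; EF_C = 11+8 = 19
ES_D = max(EF_B=22, EF_C=19) = 22; EF_D = 22+4 = 26
Expected project duration μ = 26 days. Critical path: A → B → D.

Variance along critical path = 4.000 + 7.111 + 5.444 = 16.556; σ = √16.556 = 4.069 days.
Z = (20 − 26) / 4.069 = -1.475
P(T ≤ 20) = Φ(-1.475) ≈ 0.070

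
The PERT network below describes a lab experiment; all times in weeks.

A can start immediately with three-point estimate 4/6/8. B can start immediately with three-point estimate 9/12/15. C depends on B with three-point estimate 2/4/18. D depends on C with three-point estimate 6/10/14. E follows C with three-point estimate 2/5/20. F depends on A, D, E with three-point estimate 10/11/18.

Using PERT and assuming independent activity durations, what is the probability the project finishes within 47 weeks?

0.980

te_A = (4 + 4·6 + 8)/6 = 36/6 = 6; σ²_A = ((8−4)/6)² = 0.444
te_B = (9 + 4·12 + 15)/6 = 72/6 = 12; σ²_B = ((15−9)/6)² = 1.000
te_C = (2 + 4·4 + 18)/6 = 36/6 = 6; σ²_C = ((18−2)/6)² = 7.111
te_D = (6 + 4·10 + 14)/6 = 60/6 = 10; σ²_D = ((14−6)/6)² = 1.778
te_E = (2 + 4·5 + 20)/6 = 42/6 = 7; σ²_E = ((20−2)/6)² = 9.000
te_F = (10 + 4·11 + 18)/6 = 72/6 = 12; σ²_F = ((18−10)/6)² = 1.778

Forward pass:
ES_A = 0; EF_A = 6
ES_B = 0; EF_B = 12
ES_C = 12; EF_C = 12+6 = 18
ES_D = 18; EF_D = 18+10 = 28
ES_E = 18; EF_E = 18+7 = 25
ES_F = max(EF_A=6, EF_D=28, EF_E=25) = 28; EF_F = 28+12 = 40
Expected project duration μ = 40 weeks. Critical path: B → C → D → F.

Variance along critical path = 1.000 + 7.111 + 1.778 + 1.778 = 11.667; σ = √11.667 = 3.416 weeks.
Z = (47 − 40) / 3.416 = 2.049
P(T ≤ 47) = Φ(2.049) ≈ 0.980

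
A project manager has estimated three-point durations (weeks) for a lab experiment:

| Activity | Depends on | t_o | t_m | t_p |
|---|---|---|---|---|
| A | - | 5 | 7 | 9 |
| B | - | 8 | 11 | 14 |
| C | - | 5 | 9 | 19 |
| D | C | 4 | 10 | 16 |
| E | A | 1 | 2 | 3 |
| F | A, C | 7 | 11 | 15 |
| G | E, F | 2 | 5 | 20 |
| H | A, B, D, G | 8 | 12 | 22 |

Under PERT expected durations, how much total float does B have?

17 weeks

te_A = (5 + 4·7 + 9)/6 = 42/6 = 7
te_B = (8 + 4·11 + 14)/6 = 66/6 = 11
te_C = (5 + 4·9 + 19)/6 = 60/6 = 10
te_D = (4 + 4·10 + 16)/6 = 60/6 = 10
te_E = (1 + 4·2 + 3)/6 = 12/6 = 2
te_F = (7 + 4·11 + 15)/6 = 66/6 = 11
te_G = (2 + 4·5 + 20)/6 = 42/6 = 7
te_H = (8 + 4·12 + 22)/6 = 78/6 = 13

Forward pass:
ES_A = 0; EF_A = 7
ES_B = 0; EF_B = 11
ES_C = 0; EF_C = 10
ES_D = 10; EF_D = 10+10 = 20
ES_E = 7; EF_E = 7+2 = 9
ES_F = max(EF_A=7, EF_C=10) = 10; EF_F = 10+11 = 21
ES_G = max(EF_E=9, EF_F=21) = 21; EF_G = 21+7 = 28
ES_H = max(EF_A=7, EF_B=11, EF_D=20, EF_G=28) = 28; EF_H = 28+13 = 41
Expected project duration μ = 41 weeks. Critical path: C → F → G → H.

Backward pass:
LF_H = 41; LS_H = 41−13 = 28
LF_G = LS_H = 28; LS_G = 28−7 = 21
LF_F = LS_G = 21; LS_F = 21−11 = 10
LF_E = LS_G = 21; LS_E = 21−2 = 19
LF_D = LS_H = 28; LS_D = 28−10 = 18
LF_C = min(LS_D=18, LS_F=10) = 10; LS_C = 10−10 = 0
LF_B = LS_H = 28; LS_B = 28−11 = 17
LF_A = min(LS_E=19, LS_F=10, LS_H=28) = 10; LS_A = 10−7 = 3
Slack_B = LS_B − ES_B = 17 − 0 = 17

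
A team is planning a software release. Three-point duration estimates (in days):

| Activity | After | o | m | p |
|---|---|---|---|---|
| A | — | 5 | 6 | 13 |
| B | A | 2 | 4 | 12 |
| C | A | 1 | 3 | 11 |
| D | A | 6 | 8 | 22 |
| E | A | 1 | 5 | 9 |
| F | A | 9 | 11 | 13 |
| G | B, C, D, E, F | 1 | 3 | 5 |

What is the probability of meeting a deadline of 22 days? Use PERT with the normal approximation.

te_A = (5 + 4·6 + 13)/6 = 42/6 = 7; σ²_A = ((13−5)/6)² = 1.778
te_B = (2 + 4·4 + 12)/6 = 30/6 = 5; σ²_B = ((12−2)/6)² = 2.778
te_C = (1 + 4·3 + 11)/6 = 24/6 = 4; σ²_C = ((11−1)/6)² = 2.778
te_D = (6 + 4·8 + 22)/6 = 60/6 = 10; σ²_D = ((22−6)/6)² = 7.111
te_E = (1 + 4·5 + 9)/6 = 30/6 = 5; σ²_E = ((9−1)/6)² = 1.778
te_F = (9 + 4·11 + 13)/6 = 66/6 = 11; σ²_F = ((13−9)/6)² = 0.444
te_G = (1 + 4·3 + 5)/6 = 18/6 = 3; σ²_G = ((5−1)/6)² = 0.444

Forward pass:
ES_A = 0; EF_A = 7
ES_B = 7; EF_B = 7+5 = 12
ES_C = 7; EF_C = 7+4 = 11
ES_D = 7; EF_D = 7+10 = 17
ES_E = 7; EF_E = 7+5 = 12
ES_F = 7; EF_F = 7+11 = 18
ES_G = max(EF_B=12, EF_C=11, EF_D=17, EF_E=12, EF_F=18) = 18; EF_G = 18+3 = 21
Expected project duration μ = 21 days. Critical path: A → F → G.

Variance along critical path = 1.778 + 0.444 + 0.444 = 2.667; σ = √2.667 = 1.633 days.
Z = (22 − 21) / 1.633 = 0.612
P(T ≤ 22) = Φ(0.612) ≈ 0.730

0.730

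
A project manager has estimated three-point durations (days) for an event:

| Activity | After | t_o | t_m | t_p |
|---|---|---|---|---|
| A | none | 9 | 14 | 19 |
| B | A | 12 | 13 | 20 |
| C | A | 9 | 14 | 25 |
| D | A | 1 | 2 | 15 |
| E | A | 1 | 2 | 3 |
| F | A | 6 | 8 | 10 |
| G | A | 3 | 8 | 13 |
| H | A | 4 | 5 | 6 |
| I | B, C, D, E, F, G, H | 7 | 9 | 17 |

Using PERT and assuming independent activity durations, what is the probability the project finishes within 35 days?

te_A = (9 + 4·14 + 19)/6 = 84/6 = 14; σ²_A = ((19−9)/6)² = 2.778
te_B = (12 + 4·13 + 20)/6 = 84/6 = 14; σ²_B = ((20−12)/6)² = 1.778
te_C = (9 + 4·14 + 25)/6 = 90/6 = 15; σ²_C = ((25−9)/6)² = 7.111
te_D = (1 + 4·2 + 15)/6 = 24/6 = 4; σ²_D = ((15−1)/6)² = 5.444
te_E = (1 + 4·2 + 3)/6 = 12/6 = 2; σ²_E = ((3−1)/6)² = 0.111
te_F = (6 + 4·8 + 10)/6 = 48/6 = 8; σ²_F = ((10−6)/6)² = 0.444
te_G = (3 + 4·8 + 13)/6 = 48/6 = 8; σ²_G = ((13−3)/6)² = 2.778
te_H = (4 + 4·5 + 6)/6 = 30/6 = 5; σ²_H = ((6−4)/6)² = 0.111
te_I = (7 + 4·9 + 17)/6 = 60/6 = 10; σ²_I = ((17−7)/6)² = 2.778

Forward pass:
ES_A = 0; EF_A = 14
ES_B = 14; EF_B = 14+14 = 28
ES_C = 14; EF_C = 14+15 = 29
ES_D = 14; EF_D = 14+4 = 18
ES_E = 14; EF_E = 14+2 = 16
ES_F = 14; EF_F = 14+8 = 22
ES_G = 14; EF_G = 14+8 = 22
ES_H = 14; EF_H = 14+5 = 19
ES_I = max(EF_B=28, EF_C=29, EF_D=18, EF_E=16, EF_F=22, EF_G=22, EF_H=19) = 29; EF_I = 29+10 = 39
Expected project duration μ = 39 days. Critical path: A → C → I.

Variance along critical path = 2.778 + 7.111 + 2.778 = 12.667; σ = √12.667 = 3.559 days.
Z = (35 − 39) / 3.559 = -1.124
P(T ≤ 35) = Φ(-1.124) ≈ 0.131

0.131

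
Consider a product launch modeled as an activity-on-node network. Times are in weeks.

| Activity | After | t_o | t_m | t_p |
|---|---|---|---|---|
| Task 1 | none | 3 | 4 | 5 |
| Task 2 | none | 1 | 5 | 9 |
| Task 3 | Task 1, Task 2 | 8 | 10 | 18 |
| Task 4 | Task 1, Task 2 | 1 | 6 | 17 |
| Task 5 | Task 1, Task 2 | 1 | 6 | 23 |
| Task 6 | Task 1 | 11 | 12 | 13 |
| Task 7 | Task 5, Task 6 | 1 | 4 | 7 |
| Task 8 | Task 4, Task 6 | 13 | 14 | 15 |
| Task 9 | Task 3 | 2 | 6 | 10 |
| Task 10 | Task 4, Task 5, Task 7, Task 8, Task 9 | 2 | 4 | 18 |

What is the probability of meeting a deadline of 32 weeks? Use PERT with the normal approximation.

te_Task 1 = (3 + 4·4 + 5)/6 = 24/6 = 4; σ²_Task 1 = ((5−3)/6)² = 0.111
te_Task 2 = (1 + 4·5 + 9)/6 = 30/6 = 5; σ²_Task 2 = ((9−1)/6)² = 1.778
te_Task 3 = (8 + 4·10 + 18)/6 = 66/6 = 11; σ²_Task 3 = ((18−8)/6)² = 2.778
te_Task 4 = (1 + 4·6 + 17)/6 = 42/6 = 7; σ²_Task 4 = ((17−1)/6)² = 7.111
te_Task 5 = (1 + 4·6 + 23)/6 = 48/6 = 8; σ²_Task 5 = ((23−1)/6)² = 13.444
te_Task 6 = (11 + 4·12 + 13)/6 = 72/6 = 12; σ²_Task 6 = ((13−11)/6)² = 0.111
te_Task 7 = (1 + 4·4 + 7)/6 = 24/6 = 4; σ²_Task 7 = ((7−1)/6)² = 1.000
te_Task 8 = (13 + 4·14 + 15)/6 = 84/6 = 14; σ²_Task 8 = ((15−13)/6)² = 0.111
te_Task 9 = (2 + 4·6 + 10)/6 = 36/6 = 6; σ²_Task 9 = ((10−2)/6)² = 1.778
te_Task 10 = (2 + 4·4 + 18)/6 = 36/6 = 6; σ²_Task 10 = ((18−2)/6)² = 7.111

Forward pass:
ES_Task 1 = 0; EF_Task 1 = 4
ES_Task 2 = 0; EF_Task 2 = 5
ES_Task 3 = max(EF_Task 1=4, EF_Task 2=5) = 5; EF_Task 3 = 5+11 = 16
ES_Task 4 = max(EF_Task 1=4, EF_Task 2=5) = 5; EF_Task 4 = 5+7 = 12
ES_Task 5 = max(EF_Task 1=4, EF_Task 2=5) = 5; EF_Task 5 = 5+8 = 13
ES_Task 6 = 4; EF_Task 6 = 4+12 = 16
ES_Task 7 = max(EF_Task 5=13, EF_Task 6=16) = 16; EF_Task 7 = 16+4 = 20
ES_Task 8 = max(EF_Task 4=12, EF_Task 6=16) = 16; EF_Task 8 = 16+14 = 30
ES_Task 9 = 16; EF_Task 9 = 16+6 = 22
ES_Task 10 = max(EF_Task 4=12, EF_Task 5=13, EF_Task 7=20, EF_Task 8=30, EF_Task 9=22) = 30; EF_Task 10 = 30+6 = 36
Expected project duration μ = 36 weeks. Critical path: Task 1 → Task 6 → Task 8 → Task 10.

Variance along critical path = 0.111 + 0.111 + 0.111 + 7.111 = 7.444; σ = √7.444 = 2.728 weeks.
Z = (32 − 36) / 2.728 = -1.466
P(T ≤ 32) = Φ(-1.466) ≈ 0.071

0.071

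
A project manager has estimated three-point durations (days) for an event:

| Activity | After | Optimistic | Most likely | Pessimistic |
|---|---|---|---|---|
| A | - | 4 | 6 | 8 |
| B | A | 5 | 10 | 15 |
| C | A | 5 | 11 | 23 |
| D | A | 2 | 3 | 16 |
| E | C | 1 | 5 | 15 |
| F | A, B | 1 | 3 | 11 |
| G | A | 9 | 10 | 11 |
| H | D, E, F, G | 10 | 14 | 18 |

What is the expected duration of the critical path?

38 days

te_A = (4 + 4·6 + 8)/6 = 36/6 = 6
te_B = (5 + 4·10 + 15)/6 = 60/6 = 10
te_C = (5 + 4·11 + 23)/6 = 72/6 = 12
te_D = (2 + 4·3 + 16)/6 = 30/6 = 5
te_E = (1 + 4·5 + 15)/6 = 36/6 = 6
te_F = (1 + 4·3 + 11)/6 = 24/6 = 4
te_G = (9 + 4·10 + 11)/6 = 60/6 = 10
te_H = (10 + 4·14 + 18)/6 = 84/6 = 14

Forward pass:
ES_A = 0; EF_A = 6
ES_B = 6; EF_B = 6+10 = 16
ES_C = 6; EF_C = 6+12 = 18
ES_D = 6; EF_D = 6+5 = 11
ES_E = 18; EF_E = 18+6 = 24
ES_F = max(EF_A=6, EF_B=16) = 16; EF_F = 16+4 = 20
ES_G = 6; EF_G = 6+10 = 16
ES_H = max(EF_D=11, EF_E=24, EF_F=20, EF_G=16) = 24; EF_H = 24+14 = 38
Expected project duration μ = 38 days. Critical path: A → C → E → H.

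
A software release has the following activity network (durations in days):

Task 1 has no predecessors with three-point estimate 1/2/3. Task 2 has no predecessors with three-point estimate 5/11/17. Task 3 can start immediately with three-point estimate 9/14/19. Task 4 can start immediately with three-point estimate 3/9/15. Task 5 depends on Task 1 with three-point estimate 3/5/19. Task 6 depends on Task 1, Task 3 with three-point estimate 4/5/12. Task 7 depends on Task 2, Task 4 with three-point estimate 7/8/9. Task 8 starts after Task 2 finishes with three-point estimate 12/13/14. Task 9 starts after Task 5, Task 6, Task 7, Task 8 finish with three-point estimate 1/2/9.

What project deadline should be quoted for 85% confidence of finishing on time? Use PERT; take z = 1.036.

te_Task 1 = (1 + 4·2 + 3)/6 = 12/6 = 2; σ²_Task 1 = ((3−1)/6)² = 0.111
te_Task 2 = (5 + 4·11 + 17)/6 = 66/6 = 11; σ²_Task 2 = ((17−5)/6)² = 4.000
te_Task 3 = (9 + 4·14 + 19)/6 = 84/6 = 14; σ²_Task 3 = ((19−9)/6)² = 2.778
te_Task 4 = (3 + 4·9 + 15)/6 = 54/6 = 9; σ²_Task 4 = ((15−3)/6)² = 4.000
te_Task 5 = (3 + 4·5 + 19)/6 = 42/6 = 7; σ²_Task 5 = ((19−3)/6)² = 7.111
te_Task 6 = (4 + 4·5 + 12)/6 = 36/6 = 6; σ²_Task 6 = ((12−4)/6)² = 1.778
te_Task 7 = (7 + 4·8 + 9)/6 = 48/6 = 8; σ²_Task 7 = ((9−7)/6)² = 0.111
te_Task 8 = (12 + 4·13 + 14)/6 = 78/6 = 13; σ²_Task 8 = ((14−12)/6)² = 0.111
te_Task 9 = (1 + 4·2 + 9)/6 = 18/6 = 3; σ²_Task 9 = ((9−1)/6)² = 1.778

Forward pass:
ES_Task 1 = 0; EF_Task 1 = 2
ES_Task 2 = 0; EF_Task 2 = 11
ES_Task 3 = 0; EF_Task 3 = 14
ES_Task 4 = 0; EF_Task 4 = 9
ES_Task 5 = 2; EF_Task 5 = 2+7 = 9
ES_Task 6 = max(EF_Task 1=2, EF_Task 3=14) = 14; EF_Task 6 = 14+6 = 20
ES_Task 7 = max(EF_Task 2=11, EF_Task 4=9) = 11; EF_Task 7 = 11+8 = 19
ES_Task 8 = 11; EF_Task 8 = 11+13 = 24
ES_Task 9 = max(EF_Task 5=9, EF_Task 6=20, EF_Task 7=19, EF_Task 8=24) = 24; EF_Task 9 = 24+3 = 27
Expected project duration μ = 27 days. Critical path: Task 2 → Task 8 → Task 9.

Variance along critical path = 4.000 + 0.111 + 1.778 = 5.889; σ = 2.427 days.
D = μ + z·σ = 27 + 1.036·2.427 = 29.5 days

29.5 days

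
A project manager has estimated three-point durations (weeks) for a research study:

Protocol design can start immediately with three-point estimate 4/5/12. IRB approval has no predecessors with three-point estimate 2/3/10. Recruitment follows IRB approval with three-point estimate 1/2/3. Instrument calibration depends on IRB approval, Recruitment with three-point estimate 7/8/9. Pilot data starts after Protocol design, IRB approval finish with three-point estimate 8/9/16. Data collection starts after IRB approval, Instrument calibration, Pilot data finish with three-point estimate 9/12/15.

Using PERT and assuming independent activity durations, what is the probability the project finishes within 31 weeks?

0.920

te_Protocol design = (4 + 4·5 + 12)/6 = 36/6 = 6; σ²_Protocol design = ((12−4)/6)² = 1.778
te_IRB approval = (2 + 4·3 + 10)/6 = 24/6 = 4; σ²_IRB approval = ((10−2)/6)² = 1.778
te_Recruitment = (1 + 4·2 + 3)/6 = 12/6 = 2; σ²_Recruitment = ((3−1)/6)² = 0.111
te_Instrument calibration = (7 + 4·8 + 9)/6 = 48/6 = 8; σ²_Instrument calibration = ((9−7)/6)² = 0.111
te_Pilot data = (8 + 4·9 + 16)/6 = 60/6 = 10; σ²_Pilot data = ((16−8)/6)² = 1.778
te_Data collection = (9 + 4·12 + 15)/6 = 72/6 = 12; σ²_Data collection = ((15−9)/6)² = 1.000

Forward pass:
ES_Protocol design = 0; EF_Protocol design = 6
ES_IRB approval = 0; EF_IRB approval = 4
ES_Recruitment = 4; EF_Recruitment = 4+2 = 6
ES_Instrument calibration = max(EF_IRB approval=4, EF_Recruitment=6) = 6; EF_Instrument calibration = 6+8 = 14
ES_Pilot data = max(EF_Protocol design=6, EF_IRB approval=4) = 6; EF_Pilot data = 6+10 = 16
ES_Data collection = max(EF_IRB approval=4, EF_Instrument calibration=14, EF_Pilot data=16) = 16; EF_Data collection = 16+12 = 28
Expected project duration μ = 28 weeks. Critical path: Protocol design → Pilot data → Data collection.

Variance along critical path = 1.778 + 1.778 + 1.000 = 4.556; σ = √4.556 = 2.134 weeks.
Z = (31 − 28) / 2.134 = 1.406
P(T ≤ 31) = Φ(1.406) ≈ 0.920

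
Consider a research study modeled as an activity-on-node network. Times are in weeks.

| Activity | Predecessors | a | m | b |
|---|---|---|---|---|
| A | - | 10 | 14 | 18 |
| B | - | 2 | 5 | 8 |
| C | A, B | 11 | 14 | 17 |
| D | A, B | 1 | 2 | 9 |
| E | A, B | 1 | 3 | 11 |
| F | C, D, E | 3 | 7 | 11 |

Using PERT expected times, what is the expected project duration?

te_A = (10 + 4·14 + 18)/6 = 84/6 = 14
te_B = (2 + 4·5 + 8)/6 = 30/6 = 5
te_C = (11 + 4·14 + 17)/6 = 84/6 = 14
te_D = (1 + 4·2 + 9)/6 = 18/6 = 3
te_E = (1 + 4·3 + 11)/6 = 24/6 = 4
te_F = (3 + 4·7 + 11)/6 = 42/6 = 7

Forward pass:
ES_A = 0; EF_A = 14
ES_B = 0; EF_B = 5
ES_C = max(EF_A=14, EF_B=5) = 14; EF_C = 14+14 = 28
ES_D = max(EF_A=14, EF_B=5) = 14; EF_D = 14+3 = 17
ES_E = max(EF_A=14, EF_B=5) = 14; EF_E = 14+4 = 18
ES_F = max(EF_C=28, EF_D=17, EF_E=18) = 28; EF_F = 28+7 = 35
Expected project duration μ = 35 weeks. Critical path: A → C → F.

35 weeks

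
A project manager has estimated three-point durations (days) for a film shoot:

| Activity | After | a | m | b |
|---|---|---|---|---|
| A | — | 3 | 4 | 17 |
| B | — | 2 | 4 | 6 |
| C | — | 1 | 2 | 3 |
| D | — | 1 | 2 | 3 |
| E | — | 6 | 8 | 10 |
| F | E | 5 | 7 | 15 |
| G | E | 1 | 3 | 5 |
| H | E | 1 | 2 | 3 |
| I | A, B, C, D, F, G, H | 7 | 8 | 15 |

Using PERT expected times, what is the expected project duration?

25 days

te_A = (3 + 4·4 + 17)/6 = 36/6 = 6
te_B = (2 + 4·4 + 6)/6 = 24/6 = 4
te_C = (1 + 4·2 + 3)/6 = 12/6 = 2
te_D = (1 + 4·2 + 3)/6 = 12/6 = 2
te_E = (6 + 4·8 + 10)/6 = 48/6 = 8
te_F = (5 + 4·7 + 15)/6 = 48/6 = 8
te_G = (1 + 4·3 + 5)/6 = 18/6 = 3
te_H = (1 + 4·2 + 3)/6 = 12/6 = 2
te_I = (7 + 4·8 + 15)/6 = 54/6 = 9

Forward pass:
ES_A = 0; EF_A = 6
ES_B = 0; EF_B = 4
ES_C = 0; EF_C = 2
ES_D = 0; EF_D = 2
ES_E = 0; EF_E = 8
ES_F = 8; EF_F = 8+8 = 16
ES_G = 8; EF_G = 8+3 = 11
ES_H = 8; EF_H = 8+2 = 10
ES_I = max(EF_A=6, EF_B=4, EF_C=2, EF_D=2, EF_F=16, EF_G=11, EF_H=10) = 16; EF_I = 16+9 = 25
Expected project duration μ = 25 days. Critical path: E → F → I.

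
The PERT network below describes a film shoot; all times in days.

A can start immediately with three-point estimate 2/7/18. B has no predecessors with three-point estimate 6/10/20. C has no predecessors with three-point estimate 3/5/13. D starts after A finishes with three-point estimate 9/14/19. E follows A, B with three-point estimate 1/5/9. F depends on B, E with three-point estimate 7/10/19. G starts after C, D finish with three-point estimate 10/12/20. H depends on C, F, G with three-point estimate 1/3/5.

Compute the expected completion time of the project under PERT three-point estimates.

te_A = (2 + 4·7 + 18)/6 = 48/6 = 8
te_B = (6 + 4·10 + 20)/6 = 66/6 = 11
te_C = (3 + 4·5 + 13)/6 = 36/6 = 6
te_D = (9 + 4·14 + 19)/6 = 84/6 = 14
te_E = (1 + 4·5 + 9)/6 = 30/6 = 5
te_F = (7 + 4·10 + 19)/6 = 66/6 = 11
te_G = (10 + 4·12 + 20)/6 = 78/6 = 13
te_H = (1 + 4·3 + 5)/6 = 18/6 = 3

Forward pass:
ES_A = 0; EF_A = 8
ES_B = 0; EF_B = 11
ES_C = 0; EF_C = 6
ES_D = 8; EF_D = 8+14 = 22
ES_E = max(EF_A=8, EF_B=11) = 11; EF_E = 11+5 = 16
ES_F = max(EF_B=11, EF_E=16) = 16; EF_F = 16+11 = 27
ES_G = max(EF_C=6, EF_D=22) = 22; EF_G = 22+13 = 35
ES_H = max(EF_C=6, EF_F=27, EF_G=35) = 35; EF_H = 35+3 = 38
Expected project duration μ = 38 days. Critical path: A → D → G → H.

38 days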